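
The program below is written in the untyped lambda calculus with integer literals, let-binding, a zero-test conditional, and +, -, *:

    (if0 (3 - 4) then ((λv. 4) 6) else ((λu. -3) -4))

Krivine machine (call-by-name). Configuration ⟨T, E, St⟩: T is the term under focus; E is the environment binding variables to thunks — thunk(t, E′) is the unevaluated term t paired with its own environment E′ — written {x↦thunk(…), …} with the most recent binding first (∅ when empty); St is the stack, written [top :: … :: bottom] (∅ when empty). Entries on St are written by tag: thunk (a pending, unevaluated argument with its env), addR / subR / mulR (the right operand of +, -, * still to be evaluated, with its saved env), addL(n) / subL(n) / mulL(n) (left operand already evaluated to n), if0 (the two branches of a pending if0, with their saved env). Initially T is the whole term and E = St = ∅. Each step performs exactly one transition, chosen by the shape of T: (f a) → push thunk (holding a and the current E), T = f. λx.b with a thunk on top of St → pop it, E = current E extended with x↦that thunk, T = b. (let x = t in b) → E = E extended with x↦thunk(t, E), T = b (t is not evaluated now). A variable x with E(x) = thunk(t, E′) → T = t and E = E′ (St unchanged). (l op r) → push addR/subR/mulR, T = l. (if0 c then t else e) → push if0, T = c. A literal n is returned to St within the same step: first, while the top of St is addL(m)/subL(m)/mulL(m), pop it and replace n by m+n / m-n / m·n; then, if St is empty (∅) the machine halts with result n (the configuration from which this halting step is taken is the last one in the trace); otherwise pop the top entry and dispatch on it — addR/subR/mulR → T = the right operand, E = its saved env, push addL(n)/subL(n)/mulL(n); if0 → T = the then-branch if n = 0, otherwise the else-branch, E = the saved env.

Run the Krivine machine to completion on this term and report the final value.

Answer: -3

Machine steps:
t=0: <T=(if0 (3 - 4) then ((λv. 4) 6) else ((λu. -3) -4)), E=∅, St=∅>
t=1: <T=(3 - 4), E=∅, St=[if0]>
t=2: <T=3, E=∅, St=[subR :: if0]>
t=3: <T=4, E=∅, St=[subL(3) :: if0]>
t=4: <T=((λu. -3) -4), E=∅, St=∅>
t=5: <T=(λu. -3), E=∅, St=[thunk]>
t=6: <T=-3, E={u↦thunk(-4, ∅)}, St=∅>
→ final value -3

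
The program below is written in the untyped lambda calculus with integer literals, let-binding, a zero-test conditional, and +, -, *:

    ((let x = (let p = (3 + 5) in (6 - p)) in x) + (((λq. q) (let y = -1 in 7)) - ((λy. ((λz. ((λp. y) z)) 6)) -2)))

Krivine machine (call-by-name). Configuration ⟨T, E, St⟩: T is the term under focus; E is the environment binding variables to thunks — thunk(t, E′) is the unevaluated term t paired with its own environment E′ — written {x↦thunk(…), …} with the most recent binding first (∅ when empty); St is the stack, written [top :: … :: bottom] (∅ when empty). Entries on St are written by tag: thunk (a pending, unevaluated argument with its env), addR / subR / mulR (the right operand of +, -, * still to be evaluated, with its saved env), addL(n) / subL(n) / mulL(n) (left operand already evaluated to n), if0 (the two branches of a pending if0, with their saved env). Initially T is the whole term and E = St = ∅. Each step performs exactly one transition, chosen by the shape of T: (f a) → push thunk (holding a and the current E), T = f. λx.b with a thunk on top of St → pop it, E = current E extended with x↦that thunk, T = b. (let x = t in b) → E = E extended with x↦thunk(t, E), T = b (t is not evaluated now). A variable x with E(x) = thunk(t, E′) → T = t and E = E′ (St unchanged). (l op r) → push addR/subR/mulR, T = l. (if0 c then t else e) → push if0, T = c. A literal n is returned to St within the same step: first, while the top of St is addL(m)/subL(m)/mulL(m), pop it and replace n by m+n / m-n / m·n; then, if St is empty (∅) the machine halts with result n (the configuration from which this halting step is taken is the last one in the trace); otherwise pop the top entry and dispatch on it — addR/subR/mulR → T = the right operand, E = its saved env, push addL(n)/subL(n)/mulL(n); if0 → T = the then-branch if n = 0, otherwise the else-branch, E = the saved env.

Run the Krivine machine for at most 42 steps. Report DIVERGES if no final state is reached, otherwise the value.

t=0: [T=((let x = (let p = (3 + 5) in (6 - p)) in x) + (((λq. q) (let y = -1 in 7)) - ((λy. ((λz. ((λp. y) z)) 6)) -2))) | E=∅ | St=∅]
t=1: [T=(let x = (let p = (3 + 5) in (6 - p)) in x) | E=∅ | St=[addR]]
t=2: [T=x | E={x↦thunk((let p = (3 + 5) in (6 - p)), ∅)} | St=[addR]]
t=3: [T=(let p = (3 + 5) in (6 - p)) | E=∅ | St=[addR]]
t=4: [T=(6 - p) | E={p↦thunk((3 + 5), ∅)} | St=[addR]]
t=5: [T=6 | E={p↦thunk((3 + 5), ∅)} | St=[subR :: addR]]
t=6: [T=p | E={p↦thunk((3 + 5), ∅)} | St=[subL(6) :: addR]]
t=7: [T=(3 + 5) | E=∅ | St=[subL(6) :: addR]]
t=8: [T=3 | E=∅ | St=[addR :: subL(6) :: addR]]
t=9: [T=5 | E=∅ | St=[addL(3) :: subL(6) :: addR]]
t=10: [T=(((λq. q) (let y = -1 in 7)) - ((λy. ((λz. ((λp. y) z)) 6)) -2)) | E=∅ | St=[addL(-2)]]
t=11: [T=((λq. q) (let y = -1 in 7)) | E=∅ | St=[subR :: addL(-2)]]
t=12: [T=(λq. q) | E=∅ | St=[thunk :: subR :: addL(-2)]]
t=13: [T=q | E={q↦thunk((let y = -1 in 7), ∅)} | St=[subR :: addL(-2)]]
t=14: [T=(let y = -1 in 7) | E=∅ | St=[subR :: addL(-2)]]
t=15: [T=7 | E={y↦thunk(-1, ∅)} | St=[subR :: addL(-2)]]
t=16: [T=((λy. ((λz. ((λp. y) z)) 6)) -2) | E=∅ | St=[subL(7) :: addL(-2)]]
t=17: [T=(λy. ((λz. ((λp. y) z)) 6)) | E=∅ | St=[thunk :: subL(7) :: addL(-2)]]
t=18: [T=((λz. ((λp. y) z)) 6) | E={y↦thunk(-2, ∅)} | St=[subL(7) :: addL(-2)]]
t=19: [T=(λz. ((λp. y) z)) | E={y↦thunk(-2, ∅)} | St=[thunk :: subL(7) :: addL(-2)]]
t=20: [T=((λp. y) z) | E={z↦thunk(6, {y↦thunk(-2, ∅)}), y↦thunk(-2, ∅)} | St=[subL(7) :: addL(-2)]]
t=21: [T=(λp. y) | E={z↦thunk(6, {y↦thunk(-2, ∅)}), y↦thunk(-2, ∅)} | St=[thunk :: subL(7) :: addL(-2)]]
t=22: [T=y | E={p↦thunk(z, {z↦thunk(6, {y↦thunk(-2, ∅)}), y↦thunk(-2, ∅)}), z↦thunk(6, {y↦thunk(-2, ∅)}), y↦thunk(-2, ∅)} | St=[subL(7) :: addL(-2)]]
t=23: [T=-2 | E=∅ | St=[subL(7) :: addL(-2)]]
→ final value 7

Answer: 7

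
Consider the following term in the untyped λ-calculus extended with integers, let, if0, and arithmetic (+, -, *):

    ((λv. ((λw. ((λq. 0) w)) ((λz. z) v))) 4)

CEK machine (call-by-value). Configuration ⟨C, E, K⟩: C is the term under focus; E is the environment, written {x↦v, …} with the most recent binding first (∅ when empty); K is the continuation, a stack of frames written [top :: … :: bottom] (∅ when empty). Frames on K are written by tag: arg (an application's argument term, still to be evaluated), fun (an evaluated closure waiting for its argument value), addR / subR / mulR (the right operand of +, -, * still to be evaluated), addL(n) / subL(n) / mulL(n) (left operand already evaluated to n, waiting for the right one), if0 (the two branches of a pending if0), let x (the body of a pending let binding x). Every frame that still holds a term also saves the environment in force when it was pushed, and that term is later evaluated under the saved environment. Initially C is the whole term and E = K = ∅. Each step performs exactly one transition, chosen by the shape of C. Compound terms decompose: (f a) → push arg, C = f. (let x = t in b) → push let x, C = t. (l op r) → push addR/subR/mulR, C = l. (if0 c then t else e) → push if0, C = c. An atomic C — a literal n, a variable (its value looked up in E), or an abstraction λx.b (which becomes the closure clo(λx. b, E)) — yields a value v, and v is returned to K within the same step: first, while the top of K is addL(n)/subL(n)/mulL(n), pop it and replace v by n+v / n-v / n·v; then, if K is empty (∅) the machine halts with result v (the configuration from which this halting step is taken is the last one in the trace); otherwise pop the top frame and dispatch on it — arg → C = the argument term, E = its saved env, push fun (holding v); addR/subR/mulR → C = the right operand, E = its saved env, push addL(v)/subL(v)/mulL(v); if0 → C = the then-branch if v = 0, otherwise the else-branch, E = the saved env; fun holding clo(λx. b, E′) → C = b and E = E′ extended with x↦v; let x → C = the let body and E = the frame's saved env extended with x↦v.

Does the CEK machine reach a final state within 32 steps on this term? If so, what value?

Answer: 0

Execution trace:
0. ⟨C=((λv. ((λw. ((λq. 0) w)) ((λz. z) v))) 4); E=∅; K=∅⟩
1. ⟨C=(λv. ((λw. ((λq. 0) w)) ((λz. z) v))); E=∅; K=[arg]⟩
2. ⟨C=4; E=∅; K=[fun]⟩
3. ⟨C=((λw. ((λq. 0) w)) ((λz. z) v)); E={v↦4}; K=∅⟩
4. ⟨C=(λw. ((λq. 0) w)); E={v↦4}; K=[arg]⟩
5. ⟨C=((λz. z) v); E={v↦4}; K=[fun]⟩
6. ⟨C=(λz. z); E={v↦4}; K=[arg :: fun]⟩
7. ⟨C=v; E={v↦4}; K=[fun :: fun]⟩
8. ⟨C=z; E={z↦4, v↦4}; K=[fun]⟩
9. ⟨C=((λq. 0) w); E={w↦4, v↦4}; K=∅⟩
10. ⟨C=(λq. 0); E={w↦4, v↦4}; K=[arg]⟩
11. ⟨C=w; E={w↦4, v↦4}; K=[fun]⟩
12. ⟨C=0; E={q↦4, w↦4, v↦4}; K=∅⟩
→ final value 0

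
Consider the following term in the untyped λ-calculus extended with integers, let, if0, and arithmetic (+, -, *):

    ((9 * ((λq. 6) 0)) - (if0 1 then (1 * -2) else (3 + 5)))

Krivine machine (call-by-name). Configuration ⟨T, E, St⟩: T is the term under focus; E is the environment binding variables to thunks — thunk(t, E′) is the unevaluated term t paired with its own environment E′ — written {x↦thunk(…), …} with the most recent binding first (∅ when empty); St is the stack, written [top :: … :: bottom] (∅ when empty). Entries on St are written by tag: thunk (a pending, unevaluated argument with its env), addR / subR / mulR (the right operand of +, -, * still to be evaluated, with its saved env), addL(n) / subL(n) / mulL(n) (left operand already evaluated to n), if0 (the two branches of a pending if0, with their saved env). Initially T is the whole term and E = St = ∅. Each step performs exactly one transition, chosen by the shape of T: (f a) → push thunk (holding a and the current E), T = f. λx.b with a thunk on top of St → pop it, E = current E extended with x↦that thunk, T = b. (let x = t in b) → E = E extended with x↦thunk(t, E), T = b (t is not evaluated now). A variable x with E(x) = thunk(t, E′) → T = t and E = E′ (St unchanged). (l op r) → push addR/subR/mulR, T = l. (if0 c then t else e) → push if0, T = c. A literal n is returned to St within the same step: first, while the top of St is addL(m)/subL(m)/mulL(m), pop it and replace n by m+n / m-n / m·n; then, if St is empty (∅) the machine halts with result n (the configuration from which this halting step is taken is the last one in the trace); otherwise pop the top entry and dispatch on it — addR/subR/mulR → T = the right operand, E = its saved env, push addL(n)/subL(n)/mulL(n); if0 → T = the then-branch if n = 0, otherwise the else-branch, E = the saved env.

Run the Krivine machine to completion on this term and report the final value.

step 0: ⟨T=((9 * ((λq. 6) 0)) - (if0 1 then (1 * -2) else (3 + 5))); E=∅; St=∅⟩
step 1: ⟨T=(9 * ((λq. 6) 0)); E=∅; St=[subR]⟩
step 2: ⟨T=9; E=∅; St=[mulR :: subR]⟩
step 3: ⟨T=((λq. 6) 0); E=∅; St=[mulL(9) :: subR]⟩
step 4: ⟨T=(λq. 6); E=∅; St=[thunk :: mulL(9) :: subR]⟩
step 5: ⟨T=6; E={q↦thunk(0, ∅)}; St=[mulL(9) :: subR]⟩
step 6: ⟨T=(if0 1 then (1 * -2) else (3 + 5)); E=∅; St=[subL(54)]⟩
step 7: ⟨T=1; E=∅; St=[if0 :: subL(54)]⟩
step 8: ⟨T=(3 + 5); E=∅; St=[subL(54)]⟩
step 9: ⟨T=3; E=∅; St=[addR :: subL(54)]⟩
step 10: ⟨T=5; E=∅; St=[addL(3) :: subL(54)]⟩
→ final value 46

Answer: 46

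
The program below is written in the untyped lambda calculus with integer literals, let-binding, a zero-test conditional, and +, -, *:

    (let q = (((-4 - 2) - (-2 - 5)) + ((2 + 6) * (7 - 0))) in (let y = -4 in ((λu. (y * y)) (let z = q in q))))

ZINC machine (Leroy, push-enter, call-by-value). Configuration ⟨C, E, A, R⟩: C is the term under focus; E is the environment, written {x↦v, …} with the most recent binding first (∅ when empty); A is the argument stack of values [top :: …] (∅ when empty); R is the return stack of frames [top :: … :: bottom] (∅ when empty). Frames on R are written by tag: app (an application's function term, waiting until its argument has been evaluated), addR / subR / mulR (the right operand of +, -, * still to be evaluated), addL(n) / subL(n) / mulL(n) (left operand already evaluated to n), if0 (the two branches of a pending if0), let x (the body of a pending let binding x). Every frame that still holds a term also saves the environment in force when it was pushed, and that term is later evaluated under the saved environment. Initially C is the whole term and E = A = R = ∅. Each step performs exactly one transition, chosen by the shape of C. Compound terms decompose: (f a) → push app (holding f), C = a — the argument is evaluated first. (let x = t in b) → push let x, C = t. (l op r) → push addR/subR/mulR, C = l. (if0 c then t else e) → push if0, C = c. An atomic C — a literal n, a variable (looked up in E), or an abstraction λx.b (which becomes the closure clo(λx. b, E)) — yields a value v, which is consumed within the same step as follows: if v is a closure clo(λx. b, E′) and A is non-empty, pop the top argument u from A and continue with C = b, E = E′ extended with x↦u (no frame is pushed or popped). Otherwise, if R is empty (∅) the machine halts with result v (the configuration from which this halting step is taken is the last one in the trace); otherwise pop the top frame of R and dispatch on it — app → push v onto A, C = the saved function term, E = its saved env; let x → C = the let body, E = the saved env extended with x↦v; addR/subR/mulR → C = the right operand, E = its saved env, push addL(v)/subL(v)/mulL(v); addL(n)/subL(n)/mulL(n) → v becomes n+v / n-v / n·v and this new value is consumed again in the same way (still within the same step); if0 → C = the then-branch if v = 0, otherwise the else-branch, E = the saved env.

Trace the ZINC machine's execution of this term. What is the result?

t=0: <C=(let q = (((-4 - 2) - (-2 - 5)) + ((2 + 6) * (7 - 0))) in (let y = -4 in ((λu. (y * y)) (let z = q in q)))), E=∅, A=∅, R=∅>
t=1: <C=(((-4 - 2) - (-2 - 5)) + ((2 + 6) * (7 - 0))), E=∅, A=∅, R=[let q]>
t=2: <C=((-4 - 2) - (-2 - 5)), E=∅, A=∅, R=[addR :: let q]>
t=3: <C=(-4 - 2), E=∅, A=∅, R=[subR :: addR :: let q]>
t=4: <C=-4, E=∅, A=∅, R=[subR :: subR :: addR :: let q]>
t=5: <C=2, E=∅, A=∅, R=[subL(-4) :: subR :: addR :: let q]>
t=6: <C=(-2 - 5), E=∅, A=∅, R=[subL(-6) :: addR :: let q]>
t=7: <C=-2, E=∅, A=∅, R=[subR :: subL(-6) :: addR :: let q]>
t=8: <C=5, E=∅, A=∅, R=[subL(-2) :: subL(-6) :: addR :: let q]>
t=9: <C=((2 + 6) * (7 - 0)), E=∅, A=∅, R=[addL(1) :: let q]>
t=10: <C=(2 + 6), E=∅, A=∅, R=[mulR :: addL(1) :: let q]>
t=11: <C=2, E=∅, A=∅, R=[addR :: mulR :: addL(1) :: let q]>
t=12: <C=6, E=∅, A=∅, R=[addL(2) :: mulR :: addL(1) :: let q]>
t=13: <C=(7 - 0), E=∅, A=∅, R=[mulL(8) :: addL(1) :: let q]>
t=14: <C=7, E=∅, A=∅, R=[subR :: mulL(8) :: addL(1) :: let q]>
t=15: <C=0, E=∅, A=∅, R=[subL(7) :: mulL(8) :: addL(1) :: let q]>
t=16: <C=(let y = -4 in ((λu. (y * y)) (let z = q in q))), E={q↦57}, A=∅, R=∅>
t=17: <C=-4, E={q↦57}, A=∅, R=[let y]>
t=18: <C=((λu. (y * y)) (let z = q in q)), E={y↦-4, q↦57}, A=∅, R=∅>
t=19: <C=(let z = q in q), E={y↦-4, q↦57}, A=∅, R=[app]>
t=20: <C=q, E={y↦-4, q↦57}, A=∅, R=[let z :: app]>
t=21: <C=q, E={z↦57, y↦-4, q↦57}, A=∅, R=[app]>
t=22: <C=(λu. (y * y)), E={y↦-4, q↦57}, A=[57], R=∅>
t=23: <C=(y * y), E={u↦57, y↦-4, q↦57}, A=∅, R=∅>
t=24: <C=y, E={u↦57, y↦-4, q↦57}, A=∅, R=[mulR]>
t=25: <C=y, E={u↦57, y↦-4, q↦57}, A=∅, R=[mulL(-4)]>
→ final value 16

Answer: 16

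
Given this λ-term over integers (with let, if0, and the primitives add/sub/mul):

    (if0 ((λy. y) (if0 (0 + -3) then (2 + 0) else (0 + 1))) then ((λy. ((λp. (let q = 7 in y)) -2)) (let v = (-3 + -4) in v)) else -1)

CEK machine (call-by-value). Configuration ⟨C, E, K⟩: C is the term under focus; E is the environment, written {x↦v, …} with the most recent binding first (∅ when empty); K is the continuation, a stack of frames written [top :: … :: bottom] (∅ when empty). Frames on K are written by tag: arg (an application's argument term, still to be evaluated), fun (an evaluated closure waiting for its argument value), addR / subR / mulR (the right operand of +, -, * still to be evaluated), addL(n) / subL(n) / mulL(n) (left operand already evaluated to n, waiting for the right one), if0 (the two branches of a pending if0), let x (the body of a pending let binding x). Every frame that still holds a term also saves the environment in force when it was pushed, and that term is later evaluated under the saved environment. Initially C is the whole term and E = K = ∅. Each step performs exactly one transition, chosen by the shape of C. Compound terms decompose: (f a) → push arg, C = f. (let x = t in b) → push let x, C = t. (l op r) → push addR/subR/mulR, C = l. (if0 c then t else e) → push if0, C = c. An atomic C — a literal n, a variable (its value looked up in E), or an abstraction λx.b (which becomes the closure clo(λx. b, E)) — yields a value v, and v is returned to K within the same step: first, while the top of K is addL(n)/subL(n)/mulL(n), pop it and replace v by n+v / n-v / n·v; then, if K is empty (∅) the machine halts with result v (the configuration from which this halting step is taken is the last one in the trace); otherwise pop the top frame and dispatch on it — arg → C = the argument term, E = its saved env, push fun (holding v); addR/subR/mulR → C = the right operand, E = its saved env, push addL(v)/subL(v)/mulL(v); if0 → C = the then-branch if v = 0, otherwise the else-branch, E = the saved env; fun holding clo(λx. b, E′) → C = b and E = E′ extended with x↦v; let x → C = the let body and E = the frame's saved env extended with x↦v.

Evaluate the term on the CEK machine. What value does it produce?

Answer: -1

Execution trace:
step 0: <C=(if0 ((λy. y) (if0 (0 + -3) then (2 + 0) else (0 + 1))) then ((λy. ((λp. (let q = 7 in y)) -2)) (let v = (-3 + -4) in v)) else -1), E=∅, K=∅>
step 1: <C=((λy. y) (if0 (0 + -3) then (2 + 0) else (0 + 1))), E=∅, K=[if0]>
step 2: <C=(λy. y), E=∅, K=[arg :: if0]>
step 3: <C=(if0 (0 + -3) then (2 + 0) else (0 + 1)), E=∅, K=[fun :: if0]>
step 4: <C=(0 + -3), E=∅, K=[if0 :: fun :: if0]>
step 5: <C=0, E=∅, K=[addR :: if0 :: fun :: if0]>
step 6: <C=-3, E=∅, K=[addL(0) :: if0 :: fun :: if0]>
step 7: <C=(0 + 1), E=∅, K=[fun :: if0]>
step 8: <C=0, E=∅, K=[addR :: fun :: if0]>
step 9: <C=1, E=∅, K=[addL(0) :: fun :: if0]>
step 10: <C=y, E={y↦1}, K=[if0]>
step 11: <C=-1, E=∅, K=∅>
→ final value -1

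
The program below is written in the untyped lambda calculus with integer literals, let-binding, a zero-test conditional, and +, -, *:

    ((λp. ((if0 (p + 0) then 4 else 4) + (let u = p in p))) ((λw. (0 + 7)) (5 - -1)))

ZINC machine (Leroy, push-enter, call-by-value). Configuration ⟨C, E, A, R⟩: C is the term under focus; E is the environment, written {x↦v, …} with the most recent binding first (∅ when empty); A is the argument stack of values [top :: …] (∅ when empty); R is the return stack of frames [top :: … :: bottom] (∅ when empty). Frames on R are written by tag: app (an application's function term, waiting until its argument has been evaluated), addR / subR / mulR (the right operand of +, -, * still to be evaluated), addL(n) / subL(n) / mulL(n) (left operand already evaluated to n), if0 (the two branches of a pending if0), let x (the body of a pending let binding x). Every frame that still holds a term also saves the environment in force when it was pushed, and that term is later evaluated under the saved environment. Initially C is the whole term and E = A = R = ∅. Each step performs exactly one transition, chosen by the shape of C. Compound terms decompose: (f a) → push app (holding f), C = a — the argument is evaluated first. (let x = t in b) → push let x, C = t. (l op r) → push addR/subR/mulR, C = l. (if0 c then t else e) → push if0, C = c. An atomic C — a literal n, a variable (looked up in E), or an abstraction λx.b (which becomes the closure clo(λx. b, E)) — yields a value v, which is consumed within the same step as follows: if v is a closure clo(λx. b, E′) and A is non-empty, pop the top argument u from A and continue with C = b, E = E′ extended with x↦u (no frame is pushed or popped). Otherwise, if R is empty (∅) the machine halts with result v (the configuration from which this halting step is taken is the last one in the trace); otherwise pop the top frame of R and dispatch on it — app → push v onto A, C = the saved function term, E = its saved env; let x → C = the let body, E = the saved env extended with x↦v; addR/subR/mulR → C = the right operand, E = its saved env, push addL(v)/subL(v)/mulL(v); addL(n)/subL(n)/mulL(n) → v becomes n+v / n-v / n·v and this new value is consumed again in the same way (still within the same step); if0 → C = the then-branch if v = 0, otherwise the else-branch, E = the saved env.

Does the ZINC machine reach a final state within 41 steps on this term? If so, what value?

Answer: 11

Machine steps:
[0] ⟨C=((λp. ((if0 (p + 0) then 4 else 4) + (let u = p in p))) ((λw. (0 + 7)) (5 - -1))); E=∅; A=∅; R=∅⟩
[1] ⟨C=((λw. (0 + 7)) (5 - -1)); E=∅; A=∅; R=[app]⟩
[2] ⟨C=(5 - -1); E=∅; A=∅; R=[app :: app]⟩
[3] ⟨C=5; E=∅; A=∅; R=[subR :: app :: app]⟩
[4] ⟨C=-1; E=∅; A=∅; R=[subL(5) :: app :: app]⟩
[5] ⟨C=(λw. (0 + 7)); E=∅; A=[6]; R=[app]⟩
[6] ⟨C=(0 + 7); E={w↦6}; A=∅; R=[app]⟩
[7] ⟨C=0; E={w↦6}; A=∅; R=[addR :: app]⟩
[8] ⟨C=7; E={w↦6}; A=∅; R=[addL(0) :: app]⟩
[9] ⟨C=(λp. ((if0 (p + 0) then 4 else 4) + (let u = p in p))); E=∅; A=[7]; R=∅⟩
[10] ⟨C=((if0 (p + 0) then 4 else 4) + (let u = p in p)); E={p↦7}; A=∅; R=∅⟩
[11] ⟨C=(if0 (p + 0) then 4 else 4); E={p↦7}; A=∅; R=[addR]⟩
[12] ⟨C=(p + 0); E={p↦7}; A=∅; R=[if0 :: addR]⟩
[13] ⟨C=p; E={p↦7}; A=∅; R=[addR :: if0 :: addR]⟩
[14] ⟨C=0; E={p↦7}; A=∅; R=[addL(7) :: if0 :: addR]⟩
[15] ⟨C=4; E={p↦7}; A=∅; R=[addR]⟩
[16] ⟨C=(let u = p in p); E={p↦7}; A=∅; R=[addL(4)]⟩
[17] ⟨C=p; E={p↦7}; A=∅; R=[let u :: addL(4)]⟩
[18] ⟨C=p; E={u↦7, p↦7}; A=∅; R=[addL(4)]⟩
→ final value 11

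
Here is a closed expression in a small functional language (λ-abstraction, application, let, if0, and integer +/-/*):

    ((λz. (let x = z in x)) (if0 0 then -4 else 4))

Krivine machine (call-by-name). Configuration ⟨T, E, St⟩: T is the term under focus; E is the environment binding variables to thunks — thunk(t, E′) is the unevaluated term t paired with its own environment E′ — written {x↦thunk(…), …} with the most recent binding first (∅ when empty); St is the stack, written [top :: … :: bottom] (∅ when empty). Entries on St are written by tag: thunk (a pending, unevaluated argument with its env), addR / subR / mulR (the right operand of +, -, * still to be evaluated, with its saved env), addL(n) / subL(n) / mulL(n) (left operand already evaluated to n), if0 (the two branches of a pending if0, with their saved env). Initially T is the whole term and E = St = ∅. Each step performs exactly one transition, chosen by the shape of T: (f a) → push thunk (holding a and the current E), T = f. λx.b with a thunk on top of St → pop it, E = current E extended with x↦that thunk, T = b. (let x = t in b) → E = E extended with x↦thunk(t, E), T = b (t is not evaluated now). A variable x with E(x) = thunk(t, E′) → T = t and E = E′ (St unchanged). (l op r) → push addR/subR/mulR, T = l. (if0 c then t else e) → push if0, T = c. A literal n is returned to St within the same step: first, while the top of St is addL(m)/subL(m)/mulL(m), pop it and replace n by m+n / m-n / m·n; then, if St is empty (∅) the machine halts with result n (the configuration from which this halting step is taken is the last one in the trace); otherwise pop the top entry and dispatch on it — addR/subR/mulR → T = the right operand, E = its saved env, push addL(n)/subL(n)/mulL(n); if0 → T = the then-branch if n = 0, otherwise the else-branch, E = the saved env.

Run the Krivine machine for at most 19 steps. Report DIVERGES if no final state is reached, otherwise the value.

[0] <T=((λz. (let x = z in x)) (if0 0 then -4 else 4)), E=∅, St=∅>
[1] <T=(λz. (let x = z in x)), E=∅, St=[thunk]>
[2] <T=(let x = z in x), E={z↦thunk((if0 0 then -4 else 4), ∅)}, St=∅>
[3] <T=x, E={x↦thunk(z, {z↦thunk((if0 0 then -4 else 4), ∅)}), z↦thunk((if0 0 then -4 else 4), ∅)}, St=∅>
[4] <T=z, E={z↦thunk((if0 0 then -4 else 4), ∅)}, St=∅>
[5] <T=(if0 0 then -4 else 4), E=∅, St=∅>
[6] <T=0, E=∅, St=[if0]>
[7] <T=-4, E=∅, St=∅>
→ final value -4

Answer: -4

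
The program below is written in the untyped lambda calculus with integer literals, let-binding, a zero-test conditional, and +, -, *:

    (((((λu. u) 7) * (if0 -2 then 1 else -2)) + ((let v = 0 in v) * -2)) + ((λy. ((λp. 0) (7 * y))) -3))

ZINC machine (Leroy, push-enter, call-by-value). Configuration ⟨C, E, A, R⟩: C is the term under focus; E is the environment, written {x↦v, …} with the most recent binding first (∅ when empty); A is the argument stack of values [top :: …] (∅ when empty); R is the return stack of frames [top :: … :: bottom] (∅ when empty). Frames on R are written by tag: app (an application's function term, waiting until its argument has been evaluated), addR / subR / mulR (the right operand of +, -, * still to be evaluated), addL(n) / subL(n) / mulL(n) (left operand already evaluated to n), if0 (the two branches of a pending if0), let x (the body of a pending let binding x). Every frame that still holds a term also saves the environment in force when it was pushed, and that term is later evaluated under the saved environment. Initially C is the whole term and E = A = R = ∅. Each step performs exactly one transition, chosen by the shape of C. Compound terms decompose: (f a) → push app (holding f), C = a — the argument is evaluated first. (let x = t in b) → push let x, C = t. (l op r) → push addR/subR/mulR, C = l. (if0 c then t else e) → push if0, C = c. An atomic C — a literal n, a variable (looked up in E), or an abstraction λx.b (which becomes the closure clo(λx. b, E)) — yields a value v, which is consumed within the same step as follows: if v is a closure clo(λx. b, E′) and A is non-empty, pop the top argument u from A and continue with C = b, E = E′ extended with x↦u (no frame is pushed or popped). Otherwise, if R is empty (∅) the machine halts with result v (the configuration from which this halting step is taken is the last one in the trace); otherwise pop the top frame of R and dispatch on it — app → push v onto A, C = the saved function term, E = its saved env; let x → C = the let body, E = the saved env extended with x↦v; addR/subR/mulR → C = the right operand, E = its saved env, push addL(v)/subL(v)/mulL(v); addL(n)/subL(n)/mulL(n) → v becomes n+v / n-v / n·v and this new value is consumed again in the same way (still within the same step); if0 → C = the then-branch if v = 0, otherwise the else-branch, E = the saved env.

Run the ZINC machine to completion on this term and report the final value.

Answer: -14

Machine steps:
[0] ⟨C=(((((λu. u) 7) * (if0 -2 then 1 else -2)) + ((let v = 0 in v) * -2)) + ((λy. ((λp. 0) (7 * y))) -3)); E=∅; A=∅; R=∅⟩
[1] ⟨C=((((λu. u) 7) * (if0 -2 then 1 else -2)) + ((let v = 0 in v) * -2)); E=∅; A=∅; R=[addR]⟩
[2] ⟨C=(((λu. u) 7) * (if0 -2 then 1 else -2)); E=∅; A=∅; R=[addR :: addR]⟩
[3] ⟨C=((λu. u) 7); E=∅; A=∅; R=[mulR :: addR :: addR]⟩
[4] ⟨C=7; E=∅; A=∅; R=[app :: mulR :: addR :: addR]⟩
[5] ⟨C=(λu. u); E=∅; A=[7]; R=[mulR :: addR :: addR]⟩
[6] ⟨C=u; E={u↦7}; A=∅; R=[mulR :: addR :: addR]⟩
[7] ⟨C=(if0 -2 then 1 else -2); E=∅; A=∅; R=[mulL(7) :: addR :: addR]⟩
[8] ⟨C=-2; E=∅; A=∅; R=[if0 :: mulL(7) :: addR :: addR]⟩
[9] ⟨C=-2; E=∅; A=∅; R=[mulL(7) :: addR :: addR]⟩
[10] ⟨C=((let v = 0 in v) * -2); E=∅; A=∅; R=[addL(-14) :: addR]⟩
[11] ⟨C=(let v = 0 in v); E=∅; A=∅; R=[mulR :: addL(-14) :: addR]⟩
[12] ⟨C=0; E=∅; A=∅; R=[let v :: mulR :: addL(-14) :: addR]⟩
[13] ⟨C=v; E={v↦0}; A=∅; R=[mulR :: addL(-14) :: addR]⟩
[14] ⟨C=-2; E=∅; A=∅; R=[mulL(0) :: addL(-14) :: addR]⟩
[15] ⟨C=((λy. ((λp. 0) (7 * y))) -3); E=∅; A=∅; R=[addL(-14)]⟩
[16] ⟨C=-3; E=∅; A=∅; R=[app :: addL(-14)]⟩
[17] ⟨C=(λy. ((λp. 0) (7 * y))); E=∅; A=[-3]; R=[addL(-14)]⟩
[18] ⟨C=((λp. 0) (7 * y)); E={y↦-3}; A=∅; R=[addL(-14)]⟩
[19] ⟨C=(7 * y); E={y↦-3}; A=∅; R=[app :: addL(-14)]⟩
[20] ⟨C=7; E={y↦-3}; A=∅; R=[mulR :: app :: addL(-14)]⟩
[21] ⟨C=y; E={y↦-3}; A=∅; R=[mulL(7) :: app :: addL(-14)]⟩
[22] ⟨C=(λp. 0); E={y↦-3}; A=[-21]; R=[addL(-14)]⟩
[23] ⟨C=0; E={p↦-21, y↦-3}; A=∅; R=[addL(-14)]⟩
→ final value -14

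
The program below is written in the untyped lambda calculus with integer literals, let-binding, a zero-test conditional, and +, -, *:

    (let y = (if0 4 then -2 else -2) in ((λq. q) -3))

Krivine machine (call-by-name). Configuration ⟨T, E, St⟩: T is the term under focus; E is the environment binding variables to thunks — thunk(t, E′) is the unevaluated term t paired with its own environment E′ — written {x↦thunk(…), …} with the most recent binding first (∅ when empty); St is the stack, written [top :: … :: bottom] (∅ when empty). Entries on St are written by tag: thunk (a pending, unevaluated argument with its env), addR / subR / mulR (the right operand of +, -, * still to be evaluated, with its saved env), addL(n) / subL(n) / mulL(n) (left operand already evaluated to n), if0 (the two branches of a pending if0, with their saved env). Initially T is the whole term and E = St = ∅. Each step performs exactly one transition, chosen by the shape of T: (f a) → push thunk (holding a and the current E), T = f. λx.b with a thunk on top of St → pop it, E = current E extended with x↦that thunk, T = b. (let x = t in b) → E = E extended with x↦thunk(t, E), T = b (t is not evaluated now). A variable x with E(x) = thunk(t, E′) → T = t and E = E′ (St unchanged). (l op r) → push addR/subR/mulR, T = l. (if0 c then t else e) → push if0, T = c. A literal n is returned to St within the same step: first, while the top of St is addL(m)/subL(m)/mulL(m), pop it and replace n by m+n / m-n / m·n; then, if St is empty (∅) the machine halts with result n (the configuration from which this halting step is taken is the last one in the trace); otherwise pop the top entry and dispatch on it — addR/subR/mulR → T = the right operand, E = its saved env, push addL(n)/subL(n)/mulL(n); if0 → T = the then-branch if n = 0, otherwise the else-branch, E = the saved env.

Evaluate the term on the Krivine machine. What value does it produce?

Answer: -3

Execution trace:
0. ⟨T=(let y = (if0 4 then -2 else -2) in ((λq. q) -3)); E=∅; St=∅⟩
1. ⟨T=((λq. q) -3); E={y↦thunk((if0 4 then -2 else -2), ∅)}; St=∅⟩
2. ⟨T=(λq. q); E={y↦thunk((if0 4 then -2 else -2), ∅)}; St=[thunk]⟩
3. ⟨T=q; E={q↦thunk(-3, {y↦thunk((if0 4 then -2 else -2), ∅)}), y↦thunk((if0 4 then -2 else -2), ∅)}; St=∅⟩
4. ⟨T=-3; E={y↦thunk((if0 4 then -2 else -2), ∅)}; St=∅⟩
→ final value -3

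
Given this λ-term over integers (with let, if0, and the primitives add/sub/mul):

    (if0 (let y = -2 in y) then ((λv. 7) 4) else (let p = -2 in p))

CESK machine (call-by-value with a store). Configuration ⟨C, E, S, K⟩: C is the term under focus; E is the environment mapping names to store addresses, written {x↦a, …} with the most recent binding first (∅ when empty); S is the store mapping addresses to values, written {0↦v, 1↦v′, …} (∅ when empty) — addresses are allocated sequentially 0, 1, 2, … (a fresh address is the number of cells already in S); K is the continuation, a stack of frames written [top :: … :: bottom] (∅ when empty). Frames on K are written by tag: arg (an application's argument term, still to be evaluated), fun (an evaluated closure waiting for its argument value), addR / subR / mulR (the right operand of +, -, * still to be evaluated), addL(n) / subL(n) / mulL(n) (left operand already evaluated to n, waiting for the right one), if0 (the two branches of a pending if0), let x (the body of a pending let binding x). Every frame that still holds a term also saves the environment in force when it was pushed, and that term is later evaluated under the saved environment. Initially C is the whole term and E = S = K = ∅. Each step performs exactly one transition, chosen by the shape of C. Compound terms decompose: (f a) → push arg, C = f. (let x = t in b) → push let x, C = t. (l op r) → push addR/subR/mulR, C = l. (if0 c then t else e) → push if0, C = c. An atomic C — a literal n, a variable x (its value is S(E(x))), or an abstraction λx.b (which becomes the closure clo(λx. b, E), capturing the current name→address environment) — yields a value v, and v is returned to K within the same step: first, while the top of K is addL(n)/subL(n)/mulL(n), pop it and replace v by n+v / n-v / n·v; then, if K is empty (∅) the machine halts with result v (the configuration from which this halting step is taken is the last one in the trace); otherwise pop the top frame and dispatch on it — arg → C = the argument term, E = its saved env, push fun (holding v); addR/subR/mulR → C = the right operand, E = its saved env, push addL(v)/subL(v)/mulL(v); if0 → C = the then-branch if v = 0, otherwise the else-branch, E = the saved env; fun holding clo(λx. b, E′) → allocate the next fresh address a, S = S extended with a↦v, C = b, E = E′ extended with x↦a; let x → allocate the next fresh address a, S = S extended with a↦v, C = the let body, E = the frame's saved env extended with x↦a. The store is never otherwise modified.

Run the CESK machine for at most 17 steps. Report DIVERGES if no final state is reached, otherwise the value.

Answer: -2

Derivation:
0. [C=(if0 (let y = -2 in y) then ((λv. 7) 4) else (let p = -2 in p)) | E=∅ | S=∅ | K=∅]
1. [C=(let y = -2 in y) | E=∅ | S=∅ | K=[if0]]
2. [C=-2 | E=∅ | S=∅ | K=[let y :: if0]]
3. [C=y | E={y↦0} | S={0↦-2} | K=[if0]]
4. [C=(let p = -2 in p) | E=∅ | S={0↦-2} | K=∅]
5. [C=-2 | E=∅ | S={0↦-2} | K=[let p]]
6. [C=p | E={p↦1} | S={0↦-2, 1↦-2} | K=∅]
→ final value -2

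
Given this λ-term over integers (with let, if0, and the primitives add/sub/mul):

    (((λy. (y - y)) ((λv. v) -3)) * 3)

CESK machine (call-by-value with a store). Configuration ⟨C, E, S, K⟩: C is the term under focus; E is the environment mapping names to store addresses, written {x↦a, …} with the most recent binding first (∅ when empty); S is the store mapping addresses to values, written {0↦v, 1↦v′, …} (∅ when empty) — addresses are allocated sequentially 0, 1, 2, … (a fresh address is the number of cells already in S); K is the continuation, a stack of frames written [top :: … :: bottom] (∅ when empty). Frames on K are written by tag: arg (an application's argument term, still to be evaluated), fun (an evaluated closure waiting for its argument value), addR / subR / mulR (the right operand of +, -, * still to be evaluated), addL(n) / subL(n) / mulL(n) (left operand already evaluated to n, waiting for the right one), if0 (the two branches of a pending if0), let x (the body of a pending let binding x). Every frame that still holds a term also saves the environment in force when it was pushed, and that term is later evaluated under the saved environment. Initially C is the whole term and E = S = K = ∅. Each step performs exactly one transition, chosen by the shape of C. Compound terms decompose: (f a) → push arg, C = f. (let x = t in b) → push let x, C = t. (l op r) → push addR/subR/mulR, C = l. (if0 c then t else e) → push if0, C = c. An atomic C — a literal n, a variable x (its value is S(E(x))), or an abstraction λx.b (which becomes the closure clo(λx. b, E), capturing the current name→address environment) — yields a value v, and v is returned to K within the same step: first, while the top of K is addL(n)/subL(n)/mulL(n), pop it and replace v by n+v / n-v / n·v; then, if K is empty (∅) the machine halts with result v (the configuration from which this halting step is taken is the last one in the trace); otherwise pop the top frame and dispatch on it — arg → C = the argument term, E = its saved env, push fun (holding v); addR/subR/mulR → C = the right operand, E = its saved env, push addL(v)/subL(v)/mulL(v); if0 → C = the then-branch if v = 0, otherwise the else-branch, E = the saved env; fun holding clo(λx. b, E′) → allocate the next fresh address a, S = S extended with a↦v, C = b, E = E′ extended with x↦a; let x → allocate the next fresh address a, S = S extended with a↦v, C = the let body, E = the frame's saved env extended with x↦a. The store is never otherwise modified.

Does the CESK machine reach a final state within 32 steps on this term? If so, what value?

0. [C=(((λy. (y - y)) ((λv. v) -3)) * 3) | E=∅ | S=∅ | K=∅]
1. [C=((λy. (y - y)) ((λv. v) -3)) | E=∅ | S=∅ | K=[mulR]]
2. [C=(λy. (y - y)) | E=∅ | S=∅ | K=[arg :: mulR]]
3. [C=((λv. v) -3) | E=∅ | S=∅ | K=[fun :: mulR]]
4. [C=(λv. v) | E=∅ | S=∅ | K=[arg :: fun :: mulR]]
5. [C=-3 | E=∅ | S=∅ | K=[fun :: fun :: mulR]]
6. [C=v | E={v↦0} | S={0↦-3} | K=[fun :: mulR]]
7. [C=(y - y) | E={y↦1} | S={0↦-3, 1↦-3} | K=[mulR]]
8. [C=y | E={y↦1} | S={0↦-3, 1↦-3} | K=[subR :: mulR]]
9. [C=y | E={y↦1} | S={0↦-3, 1↦-3} | K=[subL(-3) :: mulR]]
10. [C=3 | E=∅ | S={0↦-3, 1↦-3} | K=[mulL(0)]]
→ final value 0

Answer: 0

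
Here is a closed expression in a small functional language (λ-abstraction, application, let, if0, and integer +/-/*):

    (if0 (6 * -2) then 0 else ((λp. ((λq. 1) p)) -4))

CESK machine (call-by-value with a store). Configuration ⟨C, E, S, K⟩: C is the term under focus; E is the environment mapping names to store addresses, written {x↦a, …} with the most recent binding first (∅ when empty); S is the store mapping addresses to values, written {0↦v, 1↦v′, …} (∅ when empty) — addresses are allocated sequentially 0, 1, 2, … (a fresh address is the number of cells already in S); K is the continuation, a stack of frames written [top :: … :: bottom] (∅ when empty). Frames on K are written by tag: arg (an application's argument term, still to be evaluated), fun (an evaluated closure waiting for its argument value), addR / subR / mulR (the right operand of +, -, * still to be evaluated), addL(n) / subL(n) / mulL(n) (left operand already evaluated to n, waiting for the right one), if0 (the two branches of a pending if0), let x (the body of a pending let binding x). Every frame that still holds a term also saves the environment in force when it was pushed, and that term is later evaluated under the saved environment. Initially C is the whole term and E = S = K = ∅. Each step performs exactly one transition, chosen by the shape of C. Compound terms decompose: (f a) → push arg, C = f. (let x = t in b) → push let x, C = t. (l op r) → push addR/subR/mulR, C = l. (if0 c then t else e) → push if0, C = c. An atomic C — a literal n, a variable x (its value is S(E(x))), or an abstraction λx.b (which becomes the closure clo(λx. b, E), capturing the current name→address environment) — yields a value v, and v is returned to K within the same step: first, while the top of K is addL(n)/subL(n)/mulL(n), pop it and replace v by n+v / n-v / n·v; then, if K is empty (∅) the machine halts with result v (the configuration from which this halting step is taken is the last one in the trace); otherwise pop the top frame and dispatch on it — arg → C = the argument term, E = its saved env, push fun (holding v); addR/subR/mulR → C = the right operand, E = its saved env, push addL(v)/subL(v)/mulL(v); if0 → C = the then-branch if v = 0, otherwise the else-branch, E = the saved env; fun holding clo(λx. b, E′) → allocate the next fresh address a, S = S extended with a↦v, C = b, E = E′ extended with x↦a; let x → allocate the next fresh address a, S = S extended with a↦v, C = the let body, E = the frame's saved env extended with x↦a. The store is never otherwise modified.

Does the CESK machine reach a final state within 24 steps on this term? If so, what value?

Answer: 1

Derivation:
[0] <C=(if0 (6 * -2) then 0 else ((λp. ((λq. 1) p)) -4)), E=∅, S=∅, K=∅>
[1] <C=(6 * -2), E=∅, S=∅, K=[if0]>
[2] <C=6, E=∅, S=∅, K=[mulR :: if0]>
[3] <C=-2, E=∅, S=∅, K=[mulL(6) :: if0]>
[4] <C=((λp. ((λq. 1) p)) -4), E=∅, S=∅, K=∅>
[5] <C=(λp. ((λq. 1) p)), E=∅, S=∅, K=[arg]>
[6] <C=-4, E=∅, S=∅, K=[fun]>
[7] <C=((λq. 1) p), E={p↦0}, S={0↦-4}, K=∅>
[8] <C=(λq. 1), E={p↦0}, S={0↦-4}, K=[arg]>
[9] <C=p, E={p↦0}, S={0↦-4}, K=[fun]>
[10] <C=1, E={q↦1, p↦0}, S={0↦-4, 1↦-4}, K=∅>
→ final value 1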